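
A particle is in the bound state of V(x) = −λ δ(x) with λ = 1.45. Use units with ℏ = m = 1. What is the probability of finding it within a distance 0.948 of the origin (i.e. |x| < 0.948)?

P = 0.936

The normalised bound state is ψ = √κ e^{−κ|x|} with κ = mλ/ℏ² = 1.450.
P(|x| < d) = ∫_{−d}^{d} κ e^{−2κ|x|} dx = 1 − e^{−2κd} = 1 − e^{−2.749} = 0.9360.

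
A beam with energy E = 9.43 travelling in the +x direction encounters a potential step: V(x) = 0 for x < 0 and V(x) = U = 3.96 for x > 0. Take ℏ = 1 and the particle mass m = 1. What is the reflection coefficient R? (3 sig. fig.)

R = 0.0183

On each side the TISE gives plane waves with k = √(2m(E − V))/ℏ: k₁ = √(2·1·9.43) = 4.343, k₂ = √(2·1·5.47) = 3.308.
Continuity of ψ and ψ′ at the step yields the reflection amplitude r = (k₁ − k₂)/(k₁ + k₂) = 0.1353; thus R = |r|² = 0.01831, T = 0.9817.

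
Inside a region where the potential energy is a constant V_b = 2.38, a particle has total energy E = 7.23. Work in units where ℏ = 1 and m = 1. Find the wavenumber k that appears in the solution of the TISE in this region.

With E > V_b the solution is oscillatory, ψ ∝ e^{±ikx} with k = √(2m(E − V_b))/ℏ.
k = √(2 × 1 × 4.85) = 3.114.

k = 3.11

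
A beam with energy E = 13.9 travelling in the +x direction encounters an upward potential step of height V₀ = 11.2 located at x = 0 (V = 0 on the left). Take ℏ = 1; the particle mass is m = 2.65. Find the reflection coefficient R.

On each side the TISE gives plane waves with k = √(2m(E − V))/ℏ: k₁ = √(2·2.65·13.9) = 8.583, k₂ = √(2·2.65·2.7) = 3.783.
Matching ψ and ψ′ at x = 0 gives r = (k₁ − k₂)/(k₁ + k₂), so R = r² = 0.1507 and T = 1 − R = 0.8493.

R = 0.151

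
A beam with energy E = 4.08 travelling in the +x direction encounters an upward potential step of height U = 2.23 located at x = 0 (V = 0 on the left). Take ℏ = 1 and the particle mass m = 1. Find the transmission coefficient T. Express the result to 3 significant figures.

T = 0.962

On each side the TISE gives plane waves with k = √(2m(E − V))/ℏ: k₁ = √(2·1·4.08) = 2.857, k₂ = √(2·1·1.85) = 1.924.
Matching ψ and ψ′ at x = 0 gives r = (k₁ − k₂)/(k₁ + k₂), so R = r² = 0.03810 and T = 1 − R = 0.9619.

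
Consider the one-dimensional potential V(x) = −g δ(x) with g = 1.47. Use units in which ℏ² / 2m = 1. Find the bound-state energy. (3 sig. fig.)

E = -0.540

The bound state is ψ(x) = √κ e^{−κ|x|}. The derivative jump ψ'(0⁺) − ψ'(0⁻) = −(2mg/ℏ²)ψ(0) fixes κ = mg/ℏ² = 0.7350.
Then E = −ℏ²κ²/(2m) = −mg²/(2ℏ²) = -0.5402.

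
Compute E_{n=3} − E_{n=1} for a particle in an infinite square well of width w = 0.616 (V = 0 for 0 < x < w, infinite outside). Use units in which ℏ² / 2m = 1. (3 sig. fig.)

E_n = n²π²ℏ²/(2mw²), so ΔE = (3² − 1²) π²ℏ²/(2mw²).
ΔE = 8 × π² / (2 × 0.5 × 0.616²) = 208.1.

ΔE = 208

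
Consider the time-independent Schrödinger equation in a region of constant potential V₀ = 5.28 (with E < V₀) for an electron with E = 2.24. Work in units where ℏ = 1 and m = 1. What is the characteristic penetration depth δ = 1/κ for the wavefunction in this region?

Since E < V₀ the TISE in this region is ψ'' = κ²ψ with κ = √(2m(V₀ − E))/ℏ.
κ = √(2 × 1 × 3.04) = 2.466. The penetration depth is δ = 1/κ = 0.406.

δ = 0.406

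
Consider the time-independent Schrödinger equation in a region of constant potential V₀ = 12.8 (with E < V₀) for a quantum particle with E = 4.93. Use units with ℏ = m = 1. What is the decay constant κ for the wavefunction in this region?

Since E < V₀ the TISE in this region is ψ'' = κ²ψ with κ = √(2m(V₀ − E))/ℏ.
κ = √(2 × 1 × 7.87) = 3.967.

κ = 3.97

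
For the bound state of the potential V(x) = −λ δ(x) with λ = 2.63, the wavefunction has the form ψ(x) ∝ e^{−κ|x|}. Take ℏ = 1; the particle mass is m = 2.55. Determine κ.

κ = 6.71

Integrating the TISE across x = 0 gives the cusp condition ψ'(0⁺) − ψ'(0⁻) = −(2mλ/ℏ²)ψ(0).
With ψ ∝ e^{−κ|x|} this yields −2κ = −2mλ/ℏ², so κ = mλ/ℏ² = 6.707.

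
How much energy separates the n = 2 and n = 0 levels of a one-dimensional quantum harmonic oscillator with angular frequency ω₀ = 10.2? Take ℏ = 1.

E_n = ℏω₀(n + ½), so ΔE = (2 − 0) ℏω₀ = 2 × 10.2 = 20.40.

ΔE = 20.4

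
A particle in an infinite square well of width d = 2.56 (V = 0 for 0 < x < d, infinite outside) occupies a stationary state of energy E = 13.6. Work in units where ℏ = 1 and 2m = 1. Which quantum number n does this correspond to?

For an infinite well E_n = n²π²ℏ²/(2md²), so n = (d/πℏ)√(2mE).
n = (2.56/π) × √(2 × 0.5 × 13.6) = 3.005 → n = 3.

n = 3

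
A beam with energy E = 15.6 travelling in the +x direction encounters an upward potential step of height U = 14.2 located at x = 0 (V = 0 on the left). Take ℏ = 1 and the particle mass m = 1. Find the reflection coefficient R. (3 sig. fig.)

The wavenumbers are k₁ = √(2mE)/ℏ = 5.586 on the left and k₂ = √(2m(E − U))/ℏ = 1.673 on the right.
Continuity of ψ and ψ′ at the step yields the reflection amplitude r = (k₁ − k₂)/(k₁ + k₂) = 0.5390; thus R = |r|² = 0.2905, T = 0.7095.

R = 0.290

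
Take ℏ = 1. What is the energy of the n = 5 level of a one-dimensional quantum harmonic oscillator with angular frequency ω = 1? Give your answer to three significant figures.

E = 5.50

Using E_n = (n + ½)ℏω: E_5 = 5.5 × 1 = 5.500.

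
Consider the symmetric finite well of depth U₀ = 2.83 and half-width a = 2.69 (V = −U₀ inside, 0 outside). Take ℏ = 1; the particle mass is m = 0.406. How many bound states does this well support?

The dimensionless depth is z₀ = a√(2mU₀)/ℏ = 2.69 × √(2.298) = 4.078.
The even/odd transcendental equations gain one root per π/2 in z₀, giving N = 1 + ⌊2z₀/π⌋ = 1 + ⌊2.596⌋ = 3.

N = 3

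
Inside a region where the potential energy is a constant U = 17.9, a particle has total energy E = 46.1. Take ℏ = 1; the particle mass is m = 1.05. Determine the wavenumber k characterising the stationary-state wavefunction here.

k = 7.70

With E > U the solution is oscillatory, ψ ∝ e^{±ikx} with k = √(2m(E − U))/ℏ.
k = √(2 × 1.05 × 28.2) = 7.695.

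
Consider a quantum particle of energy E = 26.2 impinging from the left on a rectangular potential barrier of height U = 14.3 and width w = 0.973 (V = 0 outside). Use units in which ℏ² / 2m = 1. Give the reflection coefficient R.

R = 0.00740

E > U: inside the barrier k₂ = √(2m(E − U))/ℏ = 3.450, k₂w = 3.356.
T = [1 + U² sin²(k₂w) / (4E(E − U))]⁻¹ = 1/1.007 = 0.993.
R = 1 − T = 0.00740.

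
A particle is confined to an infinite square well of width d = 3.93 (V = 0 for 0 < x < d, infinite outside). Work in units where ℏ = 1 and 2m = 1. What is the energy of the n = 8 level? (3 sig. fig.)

E = 40.9

The infinite-well eigenfunctions ψ_n = √(2/d) sin(nπx/d) vanish at both walls, giving E_n = n²π²ℏ²/(2md²).
E_8 = 8² × π² / (2 × 0.5 × 3.93²) = 40.90.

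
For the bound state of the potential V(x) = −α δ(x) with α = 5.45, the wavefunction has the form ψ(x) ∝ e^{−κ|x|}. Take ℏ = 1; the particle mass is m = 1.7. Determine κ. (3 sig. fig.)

Integrating the TISE across x = 0 gives the cusp condition ψ'(0⁺) − ψ'(0⁻) = −(2mα/ℏ²)ψ(0).
With ψ ∝ e^{−κ|x|} this yields −2κ = −2mα/ℏ², so κ = mα/ℏ² = 9.265.

κ = 9.27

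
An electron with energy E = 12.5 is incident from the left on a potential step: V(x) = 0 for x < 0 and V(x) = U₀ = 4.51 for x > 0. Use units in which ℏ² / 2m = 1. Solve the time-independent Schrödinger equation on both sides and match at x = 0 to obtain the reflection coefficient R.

The wavenumbers are k₁ = √(2mE)/ℏ = 3.536 on the left and k₂ = √(2m(E − U₀))/ℏ = 2.827 on the right.
Continuity of ψ and ψ′ at the step yields the reflection amplitude r = (k₁ − k₂)/(k₁ + k₂) = 0.1114; thus R = |r|² = 0.01241, T = 0.9876.

R = 0.0124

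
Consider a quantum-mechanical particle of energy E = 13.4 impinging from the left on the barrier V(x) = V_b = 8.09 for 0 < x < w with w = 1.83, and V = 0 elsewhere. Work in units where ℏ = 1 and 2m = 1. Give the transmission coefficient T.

T = 0.849

Above the barrier the interior wavenumber is k₂ = √(2m(E − V_b))/ℏ = 2.304, giving phase k₂w = 4.217.
Matching at both interfaces gives T⁻¹ = 1 + V_b² sin²(k₂w) / [4E(E − V_b)] = 1.178, hence T = 0.849.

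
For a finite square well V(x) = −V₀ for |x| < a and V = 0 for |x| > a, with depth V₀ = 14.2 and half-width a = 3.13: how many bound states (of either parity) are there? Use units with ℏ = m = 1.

The dimensionless depth is z₀ = a√(2mV₀)/ℏ = 3.13 × √(28.40) = 16.68.
A new bound state (alternating even/odd) appears each time z₀ passes a multiple of π/2, so N = ⌊2z₀/π⌋ + 1 = ⌊10.62⌋ + 1 = 11.

N = 11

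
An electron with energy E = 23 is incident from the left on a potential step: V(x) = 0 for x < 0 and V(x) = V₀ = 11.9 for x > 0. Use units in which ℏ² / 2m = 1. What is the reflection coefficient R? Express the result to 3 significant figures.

The wavenumbers are k₁ = √(2mE)/ℏ = 4.796 on the left and k₂ = √(2m(E − V₀))/ℏ = 3.332 on the right.
Matching ψ and ψ′ at x = 0 gives r = (k₁ − k₂)/(k₁ + k₂), so R = r² = 0.03245 and T = 1 − R = 0.9675.

R = 0.0325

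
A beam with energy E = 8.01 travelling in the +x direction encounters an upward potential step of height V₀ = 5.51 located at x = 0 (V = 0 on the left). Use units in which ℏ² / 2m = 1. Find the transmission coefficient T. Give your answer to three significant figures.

On each side the TISE gives plane waves with k = √(2m(E − V))/ℏ: k₁ = √(2·½·8.01) = 2.830, k₂ = √(2·½·2.5) = 1.581.
Matching ψ and ψ′ at x = 0 gives r = (k₁ − k₂)/(k₁ + k₂), so R = r² = 0.08017 and T = 1 − R = 0.9198.

T = 0.920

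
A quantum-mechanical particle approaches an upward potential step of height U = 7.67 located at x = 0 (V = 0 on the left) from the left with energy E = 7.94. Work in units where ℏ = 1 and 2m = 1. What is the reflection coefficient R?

On each side the TISE gives plane waves with k = √(2m(E − V))/ℏ: k₁ = √(2·½·7.94) = 2.818, k₂ = √(2·½·0.27) = 0.5196.
Continuity of ψ and ψ′ at the step yields the reflection amplitude r = (k₁ − k₂)/(k₁ + k₂) = 0.6886; thus R = |r|² = 0.4742, T = 0.5258.

R = 0.474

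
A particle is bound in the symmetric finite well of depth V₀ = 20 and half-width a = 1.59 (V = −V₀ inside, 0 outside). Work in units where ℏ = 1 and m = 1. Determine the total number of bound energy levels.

Define the well-strength parameter z₀ = (a/ℏ)√(2mV₀) = 1.59 × √(2·1·20) = 10.06.
The even/odd transcendental equations gain one root per π/2 in z₀, giving N = 1 + ⌊2z₀/π⌋ = 1 + ⌊6.402⌋ = 7.

N = 7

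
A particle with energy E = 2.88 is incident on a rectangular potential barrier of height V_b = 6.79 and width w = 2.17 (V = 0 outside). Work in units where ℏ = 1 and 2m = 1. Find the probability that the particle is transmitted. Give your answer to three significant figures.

T = 0.000732

Since E < V_b the interior solution is evanescent with decay constant κ = √(2m(V_b − E))/ℏ = 1.977.
κw = 4.291, sinh(κw) = 36.51.
Matching ψ, ψ′ at both faces gives T = [1 + V_b² sinh²(κw) / (4E(V_b − E))]⁻¹ = 1/1365 = 0.000732.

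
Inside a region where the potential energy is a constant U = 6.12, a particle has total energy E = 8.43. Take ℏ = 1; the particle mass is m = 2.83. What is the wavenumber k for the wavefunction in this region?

With E > U the solution is oscillatory, ψ ∝ e^{±ikx} with k = √(2m(E − U))/ℏ.
k = √(2 × 2.83 × 2.31) = 3.616.

k = 3.62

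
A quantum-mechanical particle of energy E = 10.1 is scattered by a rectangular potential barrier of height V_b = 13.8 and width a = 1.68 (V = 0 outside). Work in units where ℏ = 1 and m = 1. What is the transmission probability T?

T = 0.000337

E < V_b: inside the barrier ψ ∝ e^{±κx} with κ = √(2m(V_b − E))/ℏ = 2.720.
κa = 4.570, sinh(κa) = 48.27.
The exact tunnelling result is T⁻¹ = 1 + V_b² sinh²(κa) / [4E(V_b − E)] = 2970, so T = 0.000337.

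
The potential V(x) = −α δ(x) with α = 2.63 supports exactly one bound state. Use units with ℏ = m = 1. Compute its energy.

E = -3.46

The bound state is ψ(x) = √κ e^{−κ|x|}. The derivative jump ψ'(0⁺) − ψ'(0⁻) = −(2mα/ℏ²)ψ(0) fixes κ = mα/ℏ² = 2.630.
Then E = −ℏ²κ²/(2m) = −mα²/(2ℏ²) = -3.458.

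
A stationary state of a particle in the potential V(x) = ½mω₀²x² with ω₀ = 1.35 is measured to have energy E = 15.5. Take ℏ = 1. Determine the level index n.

n = 11

E_n = ℏω₀(n + ½) ⇒ n = E/(ℏω₀) − ½ = 15.5/1.35 − 0.5 = 10.981 → n = 11.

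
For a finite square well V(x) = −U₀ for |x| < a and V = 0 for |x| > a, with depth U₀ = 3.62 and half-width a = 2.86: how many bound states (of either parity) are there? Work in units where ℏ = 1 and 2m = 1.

N = 4

Define the well-strength parameter z₀ = (a/ℏ)√(2mU₀) = 2.86 × √(2·0.5·3.62) = 5.442.
A new bound state (alternating even/odd) appears each time z₀ passes a multiple of π/2, so N = ⌊2z₀/π⌋ + 1 = ⌊3.464⌋ + 1 = 4.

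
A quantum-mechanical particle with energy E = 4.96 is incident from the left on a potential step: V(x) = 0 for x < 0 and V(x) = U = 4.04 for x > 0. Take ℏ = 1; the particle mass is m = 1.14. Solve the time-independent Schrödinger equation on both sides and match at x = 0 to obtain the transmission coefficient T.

T = 0.842

On each side the TISE gives plane waves with k = √(2m(E − V))/ℏ: k₁ = √(2·1.14·4.96) = 3.363, k₂ = √(2·1.14·0.92) = 1.448.
Continuity of ψ and ψ′ at the step yields the reflection amplitude r = (k₁ − k₂)/(k₁ + k₂) = 0.3979; thus R = |r|² = 0.1584, T = 0.8416.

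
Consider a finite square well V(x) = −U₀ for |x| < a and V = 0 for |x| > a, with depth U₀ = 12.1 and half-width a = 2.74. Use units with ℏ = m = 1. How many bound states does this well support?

The dimensionless depth is z₀ = a√(2mU₀)/ℏ = 2.74 × √(24.20) = 13.48.
The even/odd transcendental equations gain one root per π/2 in z₀, giving N = 1 + ⌊2z₀/π⌋ = 1 + ⌊8.581⌋ = 9.

N = 9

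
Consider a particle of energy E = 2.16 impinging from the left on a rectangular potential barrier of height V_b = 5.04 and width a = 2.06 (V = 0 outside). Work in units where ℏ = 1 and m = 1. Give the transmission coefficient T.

Since E < V_b the interior solution is evanescent with decay constant κ = √(2m(V_b − E))/ℏ = 2.400.
κa = 4.944, sinh(κa) = 70.16.
The exact tunnelling result is T⁻¹ = 1 + V_b² sinh²(κa) / [4E(V_b − E)] = 5026, so T = 0.000199.

T = 0.000199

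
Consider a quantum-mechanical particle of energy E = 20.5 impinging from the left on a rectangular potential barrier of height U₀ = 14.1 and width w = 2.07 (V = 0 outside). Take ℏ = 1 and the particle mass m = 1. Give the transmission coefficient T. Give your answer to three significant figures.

T = 0.765

Above the barrier the interior wavenumber is k₂ = √(2m(E − U₀))/ℏ = 3.578, giving phase k₂w = 7.406.
Matching at both interfaces gives T⁻¹ = 1 + U₀² sin²(k₂w) / [4E(E − U₀)] = 1.308, hence T = 0.765.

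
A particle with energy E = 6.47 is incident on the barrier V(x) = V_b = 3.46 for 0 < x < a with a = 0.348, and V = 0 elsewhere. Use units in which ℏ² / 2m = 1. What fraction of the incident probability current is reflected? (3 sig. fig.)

R = 0.0472

Above the barrier the interior wavenumber is k₂ = √(2m(E − V_b))/ℏ = 1.735, giving phase k₂a = 0.6038.
Matching at both interfaces gives T⁻¹ = 1 + V_b² sin²(k₂a) / [4E(E − V_b)] = 1.050, hence T = 0.953.
R = 1 − T = 0.0472.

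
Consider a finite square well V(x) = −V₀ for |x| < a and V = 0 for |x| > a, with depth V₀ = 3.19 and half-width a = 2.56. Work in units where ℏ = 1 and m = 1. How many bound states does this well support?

N = 5

Define the well-strength parameter z₀ = (a/ℏ)√(2mV₀) = 2.56 × √(2·1·3.19) = 6.466.
A new bound state (alternating even/odd) appears each time z₀ passes a multiple of π/2, so N = ⌊2z₀/π⌋ + 1 = ⌊4.117⌋ + 1 = 5.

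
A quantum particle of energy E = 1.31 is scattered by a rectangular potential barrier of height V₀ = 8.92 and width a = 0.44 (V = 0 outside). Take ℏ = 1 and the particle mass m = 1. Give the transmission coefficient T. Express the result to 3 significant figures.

T = 0.0646

E < V₀: inside the barrier ψ ∝ e^{±κx} with κ = √(2m(V₀ − E))/ℏ = 3.901.
κa = 1.717, sinh(κa) = 2.693.
The exact tunnelling result is T⁻¹ = 1 + V₀² sinh²(κa) / [4E(V₀ − E)] = 15.47, so T = 0.0646.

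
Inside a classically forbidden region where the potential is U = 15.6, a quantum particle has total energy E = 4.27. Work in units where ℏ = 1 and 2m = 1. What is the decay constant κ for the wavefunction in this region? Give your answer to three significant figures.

κ = 3.37

Since E < U the TISE in this region is ψ'' = κ²ψ with κ = √(2m(U − E))/ℏ.
κ = √(2 × 0.5 × 11.33) = 3.366.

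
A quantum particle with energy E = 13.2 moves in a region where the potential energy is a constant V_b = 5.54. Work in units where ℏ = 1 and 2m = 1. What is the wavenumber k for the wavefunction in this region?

With E > V_b the solution is oscillatory, ψ ∝ e^{±ikx} with k = √(2m(E − V_b))/ℏ.
k = √(2 × 0.5 × 7.66) = 2.768.

k = 2.77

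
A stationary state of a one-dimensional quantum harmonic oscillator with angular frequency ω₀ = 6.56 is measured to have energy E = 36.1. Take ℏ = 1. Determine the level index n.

E_n = ℏω₀(n + ½) ⇒ n = E/(ℏω₀) − ½ = 36.1/6.56 − 0.5 = 5.003 → n = 5.

n = 5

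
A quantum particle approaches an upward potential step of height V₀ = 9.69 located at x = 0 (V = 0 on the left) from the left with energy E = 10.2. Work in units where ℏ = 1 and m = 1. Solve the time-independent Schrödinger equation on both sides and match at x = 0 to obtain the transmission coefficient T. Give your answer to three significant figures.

T = 0.597

On each side the TISE gives plane waves with k = √(2m(E − V))/ℏ: k₁ = √(2·1·10.2) = 4.517, k₂ = √(2·1·0.51) = 1.010.
Continuity of ψ and ψ′ at the step yields the reflection amplitude r = (k₁ − k₂)/(k₁ + k₂) = 0.6345; thus R = |r|² = 0.4026, T = 0.5974.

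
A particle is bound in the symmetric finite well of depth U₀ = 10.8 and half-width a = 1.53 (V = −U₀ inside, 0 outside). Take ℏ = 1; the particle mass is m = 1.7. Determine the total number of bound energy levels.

N = 6

Define the well-strength parameter z₀ = (a/ℏ)√(2mU₀) = 1.53 × √(2·1.7·10.8) = 9.271.
A new bound state (alternating even/odd) appears each time z₀ passes a multiple of π/2, so N = ⌊2z₀/π⌋ + 1 = ⌊5.902⌋ + 1 = 6.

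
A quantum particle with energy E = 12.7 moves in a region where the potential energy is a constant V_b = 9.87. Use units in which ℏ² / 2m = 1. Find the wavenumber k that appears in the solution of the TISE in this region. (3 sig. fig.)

With E > V_b the solution is oscillatory, ψ ∝ e^{±ikx} with k = √(2m(E − V_b))/ℏ.
k = √(2 × 0.5 × 2.83) = 1.682.

k = 1.68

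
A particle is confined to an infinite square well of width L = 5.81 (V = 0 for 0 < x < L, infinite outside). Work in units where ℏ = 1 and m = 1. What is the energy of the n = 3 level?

E = 1.32

The infinite-well eigenfunctions ψ_n = √(2/L) sin(nπx/L) vanish at both walls, giving E_n = n²π²ℏ²/(2mL²).
E_3 = 3² × π² / (2 × 1 × 5.81²) = 1.316.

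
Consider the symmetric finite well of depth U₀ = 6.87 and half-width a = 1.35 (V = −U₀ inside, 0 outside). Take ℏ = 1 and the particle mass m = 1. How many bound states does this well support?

N = 4

The dimensionless depth is z₀ = a√(2mU₀)/ℏ = 1.35 × √(13.74) = 5.004.
The even/odd transcendental equations gain one root per π/2 in z₀, giving N = 1 + ⌊2z₀/π⌋ = 1 + ⌊3.186⌋ = 4.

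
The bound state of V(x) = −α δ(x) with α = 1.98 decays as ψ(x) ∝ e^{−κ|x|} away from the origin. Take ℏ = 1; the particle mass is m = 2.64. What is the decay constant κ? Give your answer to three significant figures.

κ = 5.23

Integrating the TISE across x = 0 gives the cusp condition ψ'(0⁺) − ψ'(0⁻) = −(2mα/ℏ²)ψ(0).
With ψ ∝ e^{−κ|x|} this yields −2κ = −2mα/ℏ², so κ = mα/ℏ² = 5.227.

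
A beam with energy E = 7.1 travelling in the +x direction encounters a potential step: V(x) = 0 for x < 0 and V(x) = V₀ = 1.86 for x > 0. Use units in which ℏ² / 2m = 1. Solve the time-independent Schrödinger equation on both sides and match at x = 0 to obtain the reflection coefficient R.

On each side the TISE gives plane waves with k = √(2m(E − V))/ℏ: k₁ = √(2·½·7.1) = 2.665, k₂ = √(2·½·5.24) = 2.289.
Continuity of ψ and ψ′ at the step yields the reflection amplitude r = (k₁ − k₂)/(k₁ + k₂) = 0.07580; thus R = |r|² = 0.005745, T = 0.9943.

R = 0.00575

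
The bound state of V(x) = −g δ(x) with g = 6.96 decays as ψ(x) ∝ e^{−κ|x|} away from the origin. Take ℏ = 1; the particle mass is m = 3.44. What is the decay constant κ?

Integrating the TISE across x = 0 gives the cusp condition ψ'(0⁺) − ψ'(0⁻) = −(2mg/ℏ²)ψ(0).
With ψ ∝ e^{−κ|x|} this yields −2κ = −2mg/ℏ², so κ = mg/ℏ² = 23.94.

κ = 23.9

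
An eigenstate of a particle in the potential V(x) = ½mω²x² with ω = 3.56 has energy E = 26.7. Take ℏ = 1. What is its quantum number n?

n = 7

E_n = ℏω(n + ½) ⇒ n = E/(ℏω) − ½ = 26.7/3.56 − 0.5 = 7.000 → n = 7.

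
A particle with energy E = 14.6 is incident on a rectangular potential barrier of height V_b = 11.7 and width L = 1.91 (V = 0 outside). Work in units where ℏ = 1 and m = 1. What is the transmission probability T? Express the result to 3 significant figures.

T = 0.556

E > V_b: inside the barrier k₂ = √(2m(E − V_b))/ℏ = 2.408, k₂L = 4.600.
T = [1 + V_b² sin²(k₂L) / (4E(E − V_b))]⁻¹ = 1/1.798 = 0.556.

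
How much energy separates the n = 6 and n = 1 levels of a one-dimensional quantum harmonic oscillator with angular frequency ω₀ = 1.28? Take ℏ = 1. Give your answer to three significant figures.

E_n = ℏω₀(n + ½), so ΔE = (6 − 1) ℏω₀ = 5 × 1.28 = 6.400.

ΔE = 6.40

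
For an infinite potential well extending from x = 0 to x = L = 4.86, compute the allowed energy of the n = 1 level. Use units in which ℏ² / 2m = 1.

E = 0.418

The infinite-well eigenfunctions ψ_n = √(2/L) sin(nπx/L) vanish at both walls, giving E_n = n²π²ℏ²/(2mL²).
E_1 = 1² × π² / (2 × 0.5 × 4.86²) = 0.4179.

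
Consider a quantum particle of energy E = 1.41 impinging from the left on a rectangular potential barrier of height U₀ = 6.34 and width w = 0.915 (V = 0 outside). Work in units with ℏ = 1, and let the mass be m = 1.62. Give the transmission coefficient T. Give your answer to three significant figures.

E < U₀: inside the barrier ψ ∝ e^{±κx} with κ = √(2m(U₀ − E))/ℏ = 3.997.
κw = 3.657, sinh(κw) = 19.36.
The exact tunnelling result is T⁻¹ = 1 + U₀² sinh²(κw) / [4E(U₀ − E)] = 542.7, so T = 0.00184.

T = 0.00184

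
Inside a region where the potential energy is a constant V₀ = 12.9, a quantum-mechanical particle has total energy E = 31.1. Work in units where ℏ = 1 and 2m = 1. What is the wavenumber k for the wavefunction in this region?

k = 4.27

With E > V₀ the solution is oscillatory, ψ ∝ e^{±ikx} with k = √(2m(E − V₀))/ℏ.
k = √(2 × 0.5 × 18.2) = 4.266.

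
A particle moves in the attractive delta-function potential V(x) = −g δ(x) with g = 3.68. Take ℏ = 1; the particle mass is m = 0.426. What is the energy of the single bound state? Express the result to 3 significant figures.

For x ≠ 0 the bound state is ψ ∝ e^{−κ|x|}; integrating the TISE across the delta gives the cusp condition 2κ = 2mg/ℏ², so κ = 1.568.
Then E = −ℏ²κ²/(2m) = −mg²/(2ℏ²) = -2.885.

E = -2.88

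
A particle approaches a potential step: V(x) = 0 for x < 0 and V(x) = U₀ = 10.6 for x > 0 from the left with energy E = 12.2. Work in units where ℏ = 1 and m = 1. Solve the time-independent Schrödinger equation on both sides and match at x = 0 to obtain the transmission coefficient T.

On each side the TISE gives plane waves with k = √(2m(E − V))/ℏ: k₁ = √(2·1·12.2) = 4.940, k₂ = √(2·1·1.6) = 1.789.
Matching ψ and ψ′ at x = 0 gives r = (k₁ − k₂)/(k₁ + k₂), so R = r² = 0.2193 and T = 1 − R = 0.7807.

T = 0.781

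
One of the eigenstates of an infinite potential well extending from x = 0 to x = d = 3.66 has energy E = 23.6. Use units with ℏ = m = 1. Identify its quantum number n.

From E_n = n²π²ℏ²/(2md²) invert to n = √(2md²E)/(πℏ).
n = (3.66/π) × √(2 × 1 × 23.6) = 8.004 → n = 8.

n = 8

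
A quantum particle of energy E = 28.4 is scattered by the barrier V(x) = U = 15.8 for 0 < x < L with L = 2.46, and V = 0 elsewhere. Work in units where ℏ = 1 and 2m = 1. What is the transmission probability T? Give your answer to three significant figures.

Above the barrier the interior wavenumber is k₂ = √(2m(E − U))/ℏ = 3.550, giving phase k₂L = 8.732.
Matching at both interfaces gives T⁻¹ = 1 + U² sin²(k₂L) / [4E(E − U)] = 1.071, hence T = 0.934.

T = 0.934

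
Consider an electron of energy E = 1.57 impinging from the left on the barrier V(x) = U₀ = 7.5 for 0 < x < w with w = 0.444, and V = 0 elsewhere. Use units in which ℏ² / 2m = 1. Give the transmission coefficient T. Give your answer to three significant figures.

T = 0.280

E < U₀: inside the barrier ψ ∝ e^{±κx} with κ = √(2m(U₀ − E))/ℏ = 2.435.
κw = 1.081, sinh(κw) = 1.305.
Matching ψ, ψ′ at both faces gives T = [1 + U₀² sinh²(κw) / (4E(U₀ − E))]⁻¹ = 1/3.570 = 0.280.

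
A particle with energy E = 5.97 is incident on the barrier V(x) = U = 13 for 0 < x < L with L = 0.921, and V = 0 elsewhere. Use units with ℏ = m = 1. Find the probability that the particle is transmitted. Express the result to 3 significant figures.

T = 0.00397

E < U: inside the barrier ψ ∝ e^{±κx} with κ = √(2m(U − E))/ℏ = 3.750.
κL = 3.453, sinh(κL) = 15.79.
Matching ψ, ψ′ at both faces gives T = [1 + U² sinh²(κL) / (4E(U − E))]⁻¹ = 1/252.0 = 0.00397.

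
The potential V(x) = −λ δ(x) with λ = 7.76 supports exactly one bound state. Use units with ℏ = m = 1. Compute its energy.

The bound state is ψ(x) = √κ e^{−κ|x|}. The derivative jump ψ'(0⁺) − ψ'(0⁻) = −(2mλ/ℏ²)ψ(0) fixes κ = mλ/ℏ² = 7.760.
Then E = −ℏ²κ²/(2m) = −mλ²/(2ℏ²) = -30.11.

E = -30.1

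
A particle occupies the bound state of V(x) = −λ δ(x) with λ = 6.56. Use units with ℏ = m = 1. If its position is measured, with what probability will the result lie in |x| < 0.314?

P = 0.984

The normalised bound state is ψ = √κ e^{−κ|x|} with κ = mλ/ℏ² = 6.560.
P(|x| < d) = ∫_{−d}^{d} κ e^{−2κ|x|} dx = 1 − e^{−2κd} = 1 − e^{−4.120} = 0.9838.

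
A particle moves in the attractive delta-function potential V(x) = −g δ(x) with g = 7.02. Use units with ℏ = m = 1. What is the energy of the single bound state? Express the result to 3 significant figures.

E = -24.6

The bound state is ψ(x) = √κ e^{−κ|x|}. The derivative jump ψ'(0⁺) − ψ'(0⁻) = −(2mg/ℏ²)ψ(0) fixes κ = mg/ℏ² = 7.020.
Then E = −ℏ²κ²/(2m) = −mg²/(2ℏ²) = -24.64.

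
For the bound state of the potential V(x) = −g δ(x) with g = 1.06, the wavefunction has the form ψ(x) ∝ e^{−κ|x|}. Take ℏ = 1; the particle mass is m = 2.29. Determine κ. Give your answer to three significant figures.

κ = 2.43

Integrate −(ℏ²/2m)ψ'' − gδ(x)ψ = Eψ from −ε to +ε: the ψ'' term gives ψ'(0⁺) − ψ'(0⁻) and the δ term gives −(2mg/ℏ²)ψ(0).
With ψ ∝ e^{−κ|x|} this yields −2κ = −2mg/ℏ², so κ = mg/ℏ² = 2.427.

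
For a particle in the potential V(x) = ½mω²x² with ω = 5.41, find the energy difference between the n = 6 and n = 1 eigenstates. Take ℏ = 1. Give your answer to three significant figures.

ΔE = 27.1

E_n = ℏω(n + ½), so ΔE = (6 − 1) ℏω = 5 × 5.41 = 27.05.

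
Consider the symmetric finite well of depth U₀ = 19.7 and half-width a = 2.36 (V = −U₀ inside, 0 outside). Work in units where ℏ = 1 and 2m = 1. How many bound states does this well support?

Define the well-strength parameter z₀ = (a/ℏ)√(2mU₀) = 2.36 × √(2·0.5·19.7) = 10.47.
A new bound state (alternating even/odd) appears each time z₀ passes a multiple of π/2, so N = ⌊2z₀/π⌋ + 1 = ⌊6.668⌋ + 1 = 7.

N = 7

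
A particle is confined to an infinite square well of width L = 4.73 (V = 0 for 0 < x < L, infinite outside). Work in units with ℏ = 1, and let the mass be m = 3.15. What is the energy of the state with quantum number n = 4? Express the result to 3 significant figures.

The infinite-well eigenfunctions ψ_n = √(2/L) sin(nπx/L) vanish at both walls, giving E_n = n²π²ℏ²/(2mL²).
E_4 = 4² × π² / (2 × 3.15 × 4.73²) = 1.120.

E = 1.12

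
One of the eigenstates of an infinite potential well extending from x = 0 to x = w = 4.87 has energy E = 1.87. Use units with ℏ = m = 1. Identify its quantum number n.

From E_n = n²π²ℏ²/(2mw²) invert to n = √(2mw²E)/(πℏ).
n = (4.87/π) × √(2 × 1 × 1.87) = 2.998 → n = 3.

n = 3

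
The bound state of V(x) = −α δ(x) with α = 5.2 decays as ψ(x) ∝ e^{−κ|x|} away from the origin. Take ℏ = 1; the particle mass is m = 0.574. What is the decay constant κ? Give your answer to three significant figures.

Integrate −(ℏ²/2m)ψ'' − αδ(x)ψ = Eψ from −ε to +ε: the ψ'' term gives ψ'(0⁺) − ψ'(0⁻) and the δ term gives −(2mα/ℏ²)ψ(0).
With ψ ∝ e^{−κ|x|} this yields −2κ = −2mα/ℏ², so κ = mα/ℏ² = 2.985.

κ = 2.98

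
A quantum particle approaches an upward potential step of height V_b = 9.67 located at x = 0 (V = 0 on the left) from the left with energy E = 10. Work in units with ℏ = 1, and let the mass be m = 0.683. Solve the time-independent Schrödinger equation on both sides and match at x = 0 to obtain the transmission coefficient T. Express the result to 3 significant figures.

T = 0.520

The wavenumbers are k₁ = √(2mE)/ℏ = 3.696 on the left and k₂ = √(2m(E − V_b))/ℏ = 0.6714 on the right.
Continuity of ψ and ψ′ at the step yields the reflection amplitude r = (k₁ − k₂)/(k₁ + k₂) = 0.6925; thus R = |r|² = 0.4796, T = 0.5204.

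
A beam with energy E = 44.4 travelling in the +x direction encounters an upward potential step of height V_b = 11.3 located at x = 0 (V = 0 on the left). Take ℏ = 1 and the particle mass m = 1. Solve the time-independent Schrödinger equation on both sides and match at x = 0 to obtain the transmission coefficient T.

On each side the TISE gives plane waves with k = √(2m(E − V))/ℏ: k₁ = √(2·1·44.4) = 9.423, k₂ = √(2·1·33.1) = 8.136.
Continuity of ψ and ψ′ at the step yields the reflection amplitude r = (k₁ − k₂)/(k₁ + k₂) = 0.07329; thus R = |r|² = 0.005372, T = 0.9946.

T = 0.995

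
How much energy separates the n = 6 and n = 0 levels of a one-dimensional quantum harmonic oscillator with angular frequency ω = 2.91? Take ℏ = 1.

E_n = ℏω(n + ½), so ΔE = (6 − 0) ℏω = 6 × 2.91 = 17.46.

ΔE = 17.5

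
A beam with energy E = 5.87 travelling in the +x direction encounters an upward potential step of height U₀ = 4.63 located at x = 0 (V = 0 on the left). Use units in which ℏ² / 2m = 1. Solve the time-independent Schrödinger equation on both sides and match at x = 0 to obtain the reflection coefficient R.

The wavenumbers are k₁ = √(2mE)/ℏ = 2.423 on the left and k₂ = √(2m(E − U₀))/ℏ = 1.114 on the right.
Matching ψ and ψ′ at x = 0 gives r = (k₁ − k₂)/(k₁ + k₂), so R = r² = 0.1371 and T = 1 − R = 0.8629.

R = 0.137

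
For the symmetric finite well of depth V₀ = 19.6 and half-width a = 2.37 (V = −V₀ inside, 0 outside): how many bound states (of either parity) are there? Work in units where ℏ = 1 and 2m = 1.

N = 7

The dimensionless depth is z₀ = a√(2mV₀)/ℏ = 2.37 × √(19.60) = 10.49.
A new bound state (alternating even/odd) appears each time z₀ passes a multiple of π/2, so N = ⌊2z₀/π⌋ + 1 = ⌊6.680⌋ + 1 = 7.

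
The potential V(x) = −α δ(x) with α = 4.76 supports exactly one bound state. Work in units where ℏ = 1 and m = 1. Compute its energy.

E = -11.3

For x ≠ 0 the bound state is ψ ∝ e^{−κ|x|}; integrating the TISE across the delta gives the cusp condition 2κ = 2mα/ℏ², so κ = 4.760.
Then E = −ℏ²κ²/(2m) = −mα²/(2ℏ²) = -11.33.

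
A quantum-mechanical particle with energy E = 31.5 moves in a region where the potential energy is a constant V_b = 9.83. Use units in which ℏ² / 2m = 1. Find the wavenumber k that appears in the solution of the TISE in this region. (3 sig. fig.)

With E > V_b the solution is oscillatory, ψ ∝ e^{±ikx} with k = √(2m(E − V_b))/ℏ.
k = √(2 × 0.5 × 21.67) = 4.655.

k = 4.66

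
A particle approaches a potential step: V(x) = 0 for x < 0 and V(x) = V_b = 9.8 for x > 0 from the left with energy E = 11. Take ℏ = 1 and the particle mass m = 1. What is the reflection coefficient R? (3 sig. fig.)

R = 0.253

On each side the TISE gives plane waves with k = √(2m(E − V))/ℏ: k₁ = √(2·1·11) = 4.690, k₂ = √(2·1·1.2) = 1.549.
Continuity of ψ and ψ′ at the step yields the reflection amplitude r = (k₁ − k₂)/(k₁ + k₂) = 0.5034; thus R = |r|² = 0.2534, T = 0.7466.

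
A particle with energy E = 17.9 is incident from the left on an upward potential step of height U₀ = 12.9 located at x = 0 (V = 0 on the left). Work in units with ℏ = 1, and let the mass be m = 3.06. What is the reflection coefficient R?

On each side the TISE gives plane waves with k = √(2m(E − V))/ℏ: k₁ = √(2·3.06·17.9) = 10.47, k₂ = √(2·3.06·5) = 5.532.
Matching ψ and ψ′ at x = 0 gives r = (k₁ − k₂)/(k₁ + k₂), so R = r² = 0.09515 and T = 1 − R = 0.9049.

R = 0.0951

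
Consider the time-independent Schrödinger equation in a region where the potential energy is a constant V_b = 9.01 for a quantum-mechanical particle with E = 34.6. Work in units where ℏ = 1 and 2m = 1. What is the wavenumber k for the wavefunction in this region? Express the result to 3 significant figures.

With E > V_b the solution is oscillatory, ψ ∝ e^{±ikx} with k = √(2m(E − V_b))/ℏ.
k = √(2 × 0.5 × 25.59) = 5.059.

k = 5.06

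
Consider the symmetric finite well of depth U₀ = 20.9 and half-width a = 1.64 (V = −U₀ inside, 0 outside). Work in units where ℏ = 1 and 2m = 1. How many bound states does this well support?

N = 5

Define the well-strength parameter z₀ = (a/ℏ)√(2mU₀) = 1.64 × √(2·0.5·20.9) = 7.498.
A new bound state (alternating even/odd) appears each time z₀ passes a multiple of π/2, so N = ⌊2z₀/π⌋ + 1 = ⌊4.773⌋ + 1 = 5.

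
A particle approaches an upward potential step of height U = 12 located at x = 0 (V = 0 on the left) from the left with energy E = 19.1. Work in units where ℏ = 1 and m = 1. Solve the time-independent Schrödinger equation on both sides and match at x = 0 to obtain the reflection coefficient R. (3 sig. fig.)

R = 0.0588

The wavenumbers are k₁ = √(2mE)/ℏ = 6.181 on the left and k₂ = √(2m(E − U))/ℏ = 3.768 on the right.
Continuity of ψ and ψ′ at the step yields the reflection amplitude r = (k₁ − k₂)/(k₁ + k₂) = 0.2425; thus R = |r|² = 0.05879, T = 0.9412.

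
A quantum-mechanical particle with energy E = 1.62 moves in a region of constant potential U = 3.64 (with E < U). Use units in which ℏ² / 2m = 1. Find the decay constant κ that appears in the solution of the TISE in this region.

κ = 1.42

Since E < U the TISE in this region is ψ'' = κ²ψ with κ = √(2m(U − E))/ℏ.
κ = √(2 × 0.5 × 2.02) = 1.421.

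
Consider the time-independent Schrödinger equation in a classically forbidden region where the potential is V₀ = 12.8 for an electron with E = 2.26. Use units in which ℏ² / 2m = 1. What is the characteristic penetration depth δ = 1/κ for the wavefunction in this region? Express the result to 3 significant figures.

δ = 0.308

Since E < V₀ the TISE in this region is ψ'' = κ²ψ with κ = √(2m(V₀ − E))/ℏ.
κ = √(2 × 0.5 × 10.54) = 3.247. The penetration depth is δ = 1/κ = 0.308.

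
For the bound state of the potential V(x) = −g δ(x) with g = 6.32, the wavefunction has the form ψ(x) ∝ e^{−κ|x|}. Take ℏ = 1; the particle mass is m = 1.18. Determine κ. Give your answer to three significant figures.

κ = 7.46

Integrating the TISE across x = 0 gives the cusp condition ψ'(0⁺) − ψ'(0⁻) = −(2mg/ℏ²)ψ(0).
With ψ ∝ e^{−κ|x|} this yields −2κ = −2mg/ℏ², so κ = mg/ℏ² = 7.458.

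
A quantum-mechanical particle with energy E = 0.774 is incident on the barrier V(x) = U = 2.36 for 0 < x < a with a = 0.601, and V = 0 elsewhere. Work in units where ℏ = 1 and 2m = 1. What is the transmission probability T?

E < U: inside the barrier ψ ∝ e^{±κx} with κ = √(2m(U − E))/ℏ = 1.259.
κa = 0.7569, sinh(κa) = 0.8312.
The exact tunnelling result is T⁻¹ = 1 + U² sinh²(κa) / [4E(U − E)] = 1.784, so T = 0.561.

T = 0.561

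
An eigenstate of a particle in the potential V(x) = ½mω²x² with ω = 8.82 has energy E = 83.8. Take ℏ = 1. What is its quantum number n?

Invert E_n = (n + ½)ℏω: n = E/ℏω − ½ = 9.001, so n = 9.

n = 9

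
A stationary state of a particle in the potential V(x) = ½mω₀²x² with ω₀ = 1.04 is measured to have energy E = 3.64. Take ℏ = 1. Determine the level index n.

Invert E_n = (n + ½)ℏω₀: n = E/ℏω₀ − ½ = 3.000, so n = 3.

n = 3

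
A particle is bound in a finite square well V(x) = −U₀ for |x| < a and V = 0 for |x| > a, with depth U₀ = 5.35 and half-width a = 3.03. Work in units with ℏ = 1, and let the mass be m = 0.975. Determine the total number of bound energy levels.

N = 7

The dimensionless depth is z₀ = a√(2mU₀)/ℏ = 3.03 × √(10.43) = 9.787.
The even/odd transcendental equations gain one root per π/2 in z₀, giving N = 1 + ⌊2z₀/π⌋ = 1 + ⌊6.230⌋ = 7.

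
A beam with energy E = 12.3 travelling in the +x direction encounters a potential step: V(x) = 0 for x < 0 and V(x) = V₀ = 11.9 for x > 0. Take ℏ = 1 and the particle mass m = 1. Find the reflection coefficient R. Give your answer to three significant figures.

R = 0.482

The wavenumbers are k₁ = √(2mE)/ℏ = 4.960 on the left and k₂ = √(2m(E − V₀))/ℏ = 0.8944 on the right.
Matching ψ and ψ′ at x = 0 gives r = (k₁ − k₂)/(k₁ + k₂), so R = r² = 0.4822 and T = 1 − R = 0.5178.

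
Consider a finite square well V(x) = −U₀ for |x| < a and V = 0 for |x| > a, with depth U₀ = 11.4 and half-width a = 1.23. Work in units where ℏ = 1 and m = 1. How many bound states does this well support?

The dimensionless depth is z₀ = a√(2mU₀)/ℏ = 1.23 × √(22.80) = 5.873.
The even/odd transcendental equations gain one root per π/2 in z₀, giving N = 1 + ⌊2z₀/π⌋ = 1 + ⌊3.739⌋ = 4.

N = 4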